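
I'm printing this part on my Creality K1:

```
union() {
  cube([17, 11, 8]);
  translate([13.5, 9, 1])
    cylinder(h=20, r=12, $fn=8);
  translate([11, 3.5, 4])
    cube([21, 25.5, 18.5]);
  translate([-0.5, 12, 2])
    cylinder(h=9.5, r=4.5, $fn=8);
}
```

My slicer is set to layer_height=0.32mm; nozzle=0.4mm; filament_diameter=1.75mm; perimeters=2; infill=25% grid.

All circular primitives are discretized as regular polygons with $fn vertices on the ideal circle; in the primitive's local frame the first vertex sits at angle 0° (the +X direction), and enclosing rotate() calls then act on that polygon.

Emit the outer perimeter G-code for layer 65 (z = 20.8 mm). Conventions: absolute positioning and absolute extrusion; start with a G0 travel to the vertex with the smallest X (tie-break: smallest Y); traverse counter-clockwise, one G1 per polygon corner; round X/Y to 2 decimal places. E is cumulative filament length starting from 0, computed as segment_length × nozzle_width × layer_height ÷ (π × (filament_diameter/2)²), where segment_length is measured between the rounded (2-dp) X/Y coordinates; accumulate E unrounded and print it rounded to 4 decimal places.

G0 X1.50 Y9.00 Z20.80
G1 X5.01 Y0.51 E0.4889
G1 X13.50 Y-3.00 E0.9778
G1 X21.99 Y0.51 E1.4667
G1 X23.22 Y3.50 E1.6387
G1 X32.00 Y3.50 E2.1060
G1 X32.00 Y29.00 E3.4630
G1 X11.00 Y29.00 E4.5805
G1 X11.00 Y19.96 E5.0616
G1 X5.01 Y17.49 E5.4064
G1 X1.50 Y9.00 E5.8953

At z = 20.8 mm: the cube does not reach this height (z outside [0, 8]); the r=12 cylinder at (13.5, 9) gives a regular 8-gon of circumradius 12 (constant along its height); the cube at (11, 3.5) (footprint 21×25.5) is included at this height; the cylinder at (-0.5, 12) is absent (z outside [2, 11.5]); Combining (union): the regions partially overlap (shared area 204.01 mm²), so overlapping operands fuse into one piece — 1 connected region. The outline is a single polygon with 10 vertices. Extrusion per mm of travel: 0.4 × 0.32 / (π × 0.875²) = 0.053216. Accumulating E over each segment gives final E = 5.8953.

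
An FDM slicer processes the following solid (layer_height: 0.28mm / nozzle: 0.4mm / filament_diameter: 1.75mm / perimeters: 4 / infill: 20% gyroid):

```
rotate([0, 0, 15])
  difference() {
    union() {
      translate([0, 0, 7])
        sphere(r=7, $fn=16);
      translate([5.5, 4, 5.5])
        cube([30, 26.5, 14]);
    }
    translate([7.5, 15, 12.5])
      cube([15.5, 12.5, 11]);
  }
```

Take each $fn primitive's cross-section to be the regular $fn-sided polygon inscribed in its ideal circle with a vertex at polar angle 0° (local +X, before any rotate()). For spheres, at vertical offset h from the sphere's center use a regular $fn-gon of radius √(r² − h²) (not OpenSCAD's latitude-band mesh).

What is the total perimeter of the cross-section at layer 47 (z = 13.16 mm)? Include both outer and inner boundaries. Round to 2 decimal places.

At z = 13.16 mm: the r=7 sphere contributes a regular 16-gon of circumradius √(7²−6.16²) = 3.325 (perimeter = 2·16·3.325·sin(180°/16) = 20.76 mm); the cube at (5.5, 4) is present — its section is the full 30×26.5 rectangle (perimeter 113.00 mm); Combining (union): the 2 present regions are separate (no shared area or edge), so areas and boundary lengths simply add and each stays a separate island — boundary = 133.76 mm; the cube at (7.5, 15) (footprint 15.5×12.5) is included at this height (perimeter 56.00 mm); After the difference (first − rest): starting from the result so far, the 15.5×12.5 cube at (7.5, 15) lies wholly inside it (removes its full 193.75 mm² and its 56.00 mm outline becomes a hole wall) — boundary (outer + 1 inner loop) = 189.76 mm; (whole slice rotated 15° about Z — lengths, areas and connectivity unchanged). Overall, the cross-section has 2 separate islands and 1 hole. Total boundary length (outer + inner) = 189.76 mm.

189.76 mm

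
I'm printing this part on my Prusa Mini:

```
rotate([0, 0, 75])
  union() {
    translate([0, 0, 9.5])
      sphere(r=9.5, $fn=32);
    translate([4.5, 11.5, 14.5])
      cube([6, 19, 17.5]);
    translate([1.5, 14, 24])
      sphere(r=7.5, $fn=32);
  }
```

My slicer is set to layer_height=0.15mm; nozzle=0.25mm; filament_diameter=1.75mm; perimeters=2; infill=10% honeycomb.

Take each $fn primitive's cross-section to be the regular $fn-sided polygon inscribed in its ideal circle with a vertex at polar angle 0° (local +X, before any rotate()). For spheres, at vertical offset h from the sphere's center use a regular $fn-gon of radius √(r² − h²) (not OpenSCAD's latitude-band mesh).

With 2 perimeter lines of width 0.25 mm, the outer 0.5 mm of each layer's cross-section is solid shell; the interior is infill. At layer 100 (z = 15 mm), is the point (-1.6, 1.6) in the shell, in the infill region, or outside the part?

infill

At z = 15 mm: the r=9.5 sphere contributes a regular 32-gon of circumradius √(9.5²−5.5²) = 7.746; the cube at (4.5, 11.5) (footprint 6×19) is included at this height; the sphere at (1.5, 14) does not reach this height (|z−center|=9.000 > r=7.5); Merging all regions: the 2 present regions are separate (no shared area or edge), so areas and boundary lengths simply add and each stays a separate island — 2 connected regions; (whole slice rotated 75° about Z — lengths, areas and connectivity unchanged). Overall, the cross-section has 2 separate islands. Undo the 75° rotation: the query point maps to (1.131, 1.960) in the un-rotated model frame. The nearest boundary edge runs (2.96, 7.16)→(4.30, 6.44); distance from the point to it = 5.45 mm. (Shell/infill is judged within the island containing the point — the largest one.) The point is inside the cross-section and 5.45 mm from the nearest boundary — more than the 0.5 mm shell width (2 × 0.25), so it's in the infill interior.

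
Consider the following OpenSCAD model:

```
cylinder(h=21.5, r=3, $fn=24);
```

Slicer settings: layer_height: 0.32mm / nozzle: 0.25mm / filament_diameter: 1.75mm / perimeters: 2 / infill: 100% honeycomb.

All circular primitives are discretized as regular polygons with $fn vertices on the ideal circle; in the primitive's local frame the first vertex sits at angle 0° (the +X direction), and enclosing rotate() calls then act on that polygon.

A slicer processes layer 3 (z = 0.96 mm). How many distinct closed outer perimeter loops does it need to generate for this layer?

At z = 0.96 mm: the r=3 cylinder contributes a regular 24-gon of circumradius 3. The result has 1 disconnected region.

1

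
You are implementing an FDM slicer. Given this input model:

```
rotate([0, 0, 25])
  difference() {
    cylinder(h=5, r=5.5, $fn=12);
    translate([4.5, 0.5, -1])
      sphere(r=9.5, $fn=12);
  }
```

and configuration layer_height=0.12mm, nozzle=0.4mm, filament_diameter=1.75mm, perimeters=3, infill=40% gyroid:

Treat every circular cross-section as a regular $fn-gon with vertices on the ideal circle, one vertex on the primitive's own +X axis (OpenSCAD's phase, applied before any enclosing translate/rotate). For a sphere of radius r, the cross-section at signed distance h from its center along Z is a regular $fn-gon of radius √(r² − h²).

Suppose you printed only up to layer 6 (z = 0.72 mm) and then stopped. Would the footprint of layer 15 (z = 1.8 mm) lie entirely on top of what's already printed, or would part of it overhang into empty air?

part overhangs

Compare the two slices. At z = 0.72: the r=5.5 cylinder gives a regular 12-gon of circumradius 5.5 (constant along its height) (area = (12/2)·5.500²·sin(360°/12) = 90.75 mm²); the r=9.5 sphere at (4.5, 0.5) slices to a regular 12-gon of circumradius 9.343 (√(r²−h²) with h=1.72 from center) (area = (12/2)·9.343²·sin(360°/12) = 261.87 mm²); Taking the first minus the rest: starting from the r=5.5 cylinder (90.75 mm²), the r=9.5 sphere at (4.5, 0.5) partially overlaps it — only the 86.46 mm² overlap (of its 261.87 mm²) is removed, clipping the outline — area = 4.29 mm²; (rotated 25° about Z; rotation is an isometry so areas/perimeters/island counts are preserved). At z = 1.8: the cylinder: section is a regular 12-gon, circumradius r=5.5 (area = (12/2)·5.500²·sin(360°/12) = 90.75 mm²); the r=9.5 sphere at (4.5, 0.5) contributes a regular 12-gon of circumradius √(9.5²−2.8²) = 9.078 (area = (12/2)·9.078²·sin(360°/12) = 247.23 mm²); Taking the first minus the rest: starting from the r=5.5 cylinder (90.75 mm²), the r=9.5 sphere at (4.5, 0.5) partially overlaps it — only the 84.35 mm² overlap (of its 247.23 mm²) is removed, clipping the outline — area = 6.40 mm²; (rotated 25° about Z; rotation is an isometry so areas/perimeters/island counts are preserved). Checking containment: at z = 1.8 the cross-section extends beyond the z = 0.72 cross-section by about 2.10 mm².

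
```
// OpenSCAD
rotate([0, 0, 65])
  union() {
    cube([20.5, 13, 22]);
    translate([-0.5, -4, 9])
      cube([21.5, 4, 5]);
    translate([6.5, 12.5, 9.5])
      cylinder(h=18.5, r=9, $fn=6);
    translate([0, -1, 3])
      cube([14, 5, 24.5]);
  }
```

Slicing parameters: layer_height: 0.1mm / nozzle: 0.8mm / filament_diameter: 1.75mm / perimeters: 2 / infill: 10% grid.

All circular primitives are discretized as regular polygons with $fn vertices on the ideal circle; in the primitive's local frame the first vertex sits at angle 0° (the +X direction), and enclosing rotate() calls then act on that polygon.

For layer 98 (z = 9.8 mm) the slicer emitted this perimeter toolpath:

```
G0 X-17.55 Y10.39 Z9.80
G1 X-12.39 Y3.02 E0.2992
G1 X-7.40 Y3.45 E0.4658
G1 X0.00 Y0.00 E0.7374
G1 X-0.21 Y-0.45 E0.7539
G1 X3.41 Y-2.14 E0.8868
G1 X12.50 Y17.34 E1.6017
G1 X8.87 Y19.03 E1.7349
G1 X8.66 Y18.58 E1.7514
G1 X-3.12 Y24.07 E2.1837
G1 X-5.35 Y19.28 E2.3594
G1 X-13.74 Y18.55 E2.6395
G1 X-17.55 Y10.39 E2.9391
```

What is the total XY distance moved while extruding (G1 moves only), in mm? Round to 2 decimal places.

88.37 mm

Sum the Euclidean lengths of each G1 segment: total = 88.37 mm.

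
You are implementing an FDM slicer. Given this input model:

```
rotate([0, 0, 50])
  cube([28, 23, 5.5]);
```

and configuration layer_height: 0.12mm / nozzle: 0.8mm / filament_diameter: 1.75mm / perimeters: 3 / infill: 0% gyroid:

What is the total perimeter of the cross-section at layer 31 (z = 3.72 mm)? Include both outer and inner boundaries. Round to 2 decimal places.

At z = 3.72 mm: the cube (footprint 28×23) is included at this height (perimeter 102.00 mm); (whole slice rotated 50° about Z — lengths, areas and connectivity unchanged). Overall, the cross-section is a single solid region. Total boundary length (outer) = 102.00 mm.

102.00 mm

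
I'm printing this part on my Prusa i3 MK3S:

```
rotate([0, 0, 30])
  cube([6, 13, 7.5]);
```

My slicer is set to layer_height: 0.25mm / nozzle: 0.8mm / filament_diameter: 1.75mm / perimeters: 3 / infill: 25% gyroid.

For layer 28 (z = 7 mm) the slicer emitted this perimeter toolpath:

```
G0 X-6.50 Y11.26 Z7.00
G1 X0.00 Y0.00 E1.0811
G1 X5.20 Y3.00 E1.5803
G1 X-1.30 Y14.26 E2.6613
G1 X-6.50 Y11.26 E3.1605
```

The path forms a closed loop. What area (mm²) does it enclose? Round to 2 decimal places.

78.05 mm²

Apply the shoelace formula to the sequence of (X, Y) vertices; enclosed area = 78.05 mm².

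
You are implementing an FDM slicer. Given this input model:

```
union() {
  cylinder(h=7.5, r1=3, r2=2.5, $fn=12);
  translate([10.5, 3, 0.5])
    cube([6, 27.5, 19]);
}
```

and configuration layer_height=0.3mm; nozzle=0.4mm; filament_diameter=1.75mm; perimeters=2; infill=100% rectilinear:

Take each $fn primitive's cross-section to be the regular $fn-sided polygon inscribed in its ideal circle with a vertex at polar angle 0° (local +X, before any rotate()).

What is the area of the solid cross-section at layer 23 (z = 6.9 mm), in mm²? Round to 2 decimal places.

184.35 mm²

At z = 6.9 mm: the cone: at t=0.920 of its height the radius interpolates to r₁+(r₂−r₁)t = 2.540, giving a regular 12-gon of that circumradius (area = (12/2)·2.540²·sin(360°/12) = 19.35 mm²); the 6×27.5 cube at (10.5, 3) contributes its full rectangle (area 165.00 mm²); Taking the union: the 2 present regions are separate (no shared area or edge), so areas and boundary lengths simply add and each stays a separate island — area = 184.35 mm². Overall, the cross-section has 2 separate islands. Net area = 184.35 mm².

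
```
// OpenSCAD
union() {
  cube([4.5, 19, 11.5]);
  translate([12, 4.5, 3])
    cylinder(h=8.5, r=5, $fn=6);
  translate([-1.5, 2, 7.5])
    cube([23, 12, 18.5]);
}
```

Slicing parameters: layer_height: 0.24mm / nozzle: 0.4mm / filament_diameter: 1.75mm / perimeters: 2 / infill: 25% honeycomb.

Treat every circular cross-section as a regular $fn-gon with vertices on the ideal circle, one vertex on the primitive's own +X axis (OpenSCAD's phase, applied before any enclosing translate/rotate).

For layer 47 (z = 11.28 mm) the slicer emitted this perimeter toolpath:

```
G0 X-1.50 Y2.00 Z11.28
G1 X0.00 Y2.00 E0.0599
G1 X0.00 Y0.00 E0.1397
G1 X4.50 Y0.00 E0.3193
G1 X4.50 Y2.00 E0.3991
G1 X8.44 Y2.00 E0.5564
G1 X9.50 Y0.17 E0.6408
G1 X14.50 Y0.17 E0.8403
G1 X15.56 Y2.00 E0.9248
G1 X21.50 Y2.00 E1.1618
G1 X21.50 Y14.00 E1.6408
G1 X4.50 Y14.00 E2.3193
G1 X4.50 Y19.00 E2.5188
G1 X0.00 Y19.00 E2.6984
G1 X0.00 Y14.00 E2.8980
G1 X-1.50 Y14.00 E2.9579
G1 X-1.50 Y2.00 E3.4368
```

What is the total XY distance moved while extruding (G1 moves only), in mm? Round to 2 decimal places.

86.11 mm

Sum the Euclidean lengths of each G1 segment: total = 86.11 mm.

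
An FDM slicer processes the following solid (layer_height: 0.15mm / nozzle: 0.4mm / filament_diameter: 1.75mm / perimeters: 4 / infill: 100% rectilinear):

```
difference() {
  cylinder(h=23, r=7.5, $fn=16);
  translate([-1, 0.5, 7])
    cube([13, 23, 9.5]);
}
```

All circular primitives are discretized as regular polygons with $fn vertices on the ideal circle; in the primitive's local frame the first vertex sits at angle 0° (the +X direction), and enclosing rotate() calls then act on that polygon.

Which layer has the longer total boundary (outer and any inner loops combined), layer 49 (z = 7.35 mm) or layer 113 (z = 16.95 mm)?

layer 49 (z = 7.35 mm)

Layer 49 (z = 7.35): the r=7.5 cylinder gives a regular 16-gon of circumradius 7.5 (constant along its height) (perimeter = 2·16·7.500·sin(180°/16) = 46.82 mm); the cube at (-1, 0.5) is present — its section is the full 13×23 rectangle (perimeter 72.00 mm); After the difference (first − rest): starting from the r=7.5 cylinder, the 13×23 cube at (-1, 0.5) partially overlaps it — only the 46.23 mm² overlap (of its 299.00 mm²) is removed, clipping the outline — boundary = 49.81 mm. So its perimeter = 49.81 mm. Layer 113 (z = 16.95): the cylinder: section is a regular 16-gon, circumradius r=7.5 (perimeter = 2·16·7.500·sin(180°/16) = 46.82 mm); the cube at (-1, 0.5) does not reach this height (z outside [7, 16.5]); After the difference (first − rest): none of the subtracted shapes is present at this height, so the r=7.5 cylinder is unchanged — boundary = 46.82 mm. So its perimeter = 46.82 mm. Layer 49 is larger (49.81 vs 46.82 mm).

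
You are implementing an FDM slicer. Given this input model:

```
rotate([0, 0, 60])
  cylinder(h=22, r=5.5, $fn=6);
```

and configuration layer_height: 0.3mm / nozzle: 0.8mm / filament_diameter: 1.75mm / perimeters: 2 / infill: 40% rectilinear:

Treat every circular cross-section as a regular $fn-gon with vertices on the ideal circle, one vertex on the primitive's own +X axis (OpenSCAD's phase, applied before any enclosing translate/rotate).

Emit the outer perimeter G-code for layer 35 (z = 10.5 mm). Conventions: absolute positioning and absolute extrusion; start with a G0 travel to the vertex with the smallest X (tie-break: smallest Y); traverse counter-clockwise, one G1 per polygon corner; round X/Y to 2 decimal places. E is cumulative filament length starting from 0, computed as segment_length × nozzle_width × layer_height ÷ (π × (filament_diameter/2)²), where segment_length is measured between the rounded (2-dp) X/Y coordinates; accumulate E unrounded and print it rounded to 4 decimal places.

G0 X-5.50 Y0.00 Z10.50
G1 X-2.75 Y-4.76 E0.5485
G1 X2.75 Y-4.76 E1.0973
G1 X5.50 Y0.00 E1.6458
G1 X2.75 Y4.76 E2.1944
G1 X-2.75 Y4.76 E2.7431
G1 X-5.50 Y0.00 E3.2917

At z = 10.5 mm: the r=5.5 cylinder contributes a regular 6-gon of circumradius 5.5; (whole slice rotated 60° about Z — lengths, areas and connectivity unchanged). The outline is a single polygon with 6 vertices. Extrusion per mm of travel: 0.8 × 0.3 / (π × 0.875²) = 0.099780. Accumulating E over each segment gives final E = 3.2917.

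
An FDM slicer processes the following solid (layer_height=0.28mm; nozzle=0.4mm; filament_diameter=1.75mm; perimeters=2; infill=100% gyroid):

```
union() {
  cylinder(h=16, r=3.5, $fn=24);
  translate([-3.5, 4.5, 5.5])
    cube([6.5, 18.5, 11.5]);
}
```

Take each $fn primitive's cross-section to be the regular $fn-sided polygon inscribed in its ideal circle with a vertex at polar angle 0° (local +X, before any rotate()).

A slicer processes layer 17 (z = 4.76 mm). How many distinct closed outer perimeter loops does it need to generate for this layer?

1

At z = 4.76 mm: the cylinder: section is a regular 24-gon, circumradius r=3.5; the cube at (-3.5, 4.5) is absent (z outside [5.5, 17]); Combining (union): only the r=3.5 cylinder is present, so the union is just that shape — 1 connected region. The result has 1 disconnected region.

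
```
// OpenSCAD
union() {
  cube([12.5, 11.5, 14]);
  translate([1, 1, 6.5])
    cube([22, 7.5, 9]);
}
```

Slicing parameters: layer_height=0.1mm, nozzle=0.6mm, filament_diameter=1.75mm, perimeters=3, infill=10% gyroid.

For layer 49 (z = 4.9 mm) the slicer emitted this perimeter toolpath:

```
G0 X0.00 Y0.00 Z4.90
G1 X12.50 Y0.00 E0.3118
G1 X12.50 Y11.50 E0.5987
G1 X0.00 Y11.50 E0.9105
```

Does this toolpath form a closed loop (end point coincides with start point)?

no

Start point (G0): (0.00, 0.00). End point (last G1): the path does not return to the start — open.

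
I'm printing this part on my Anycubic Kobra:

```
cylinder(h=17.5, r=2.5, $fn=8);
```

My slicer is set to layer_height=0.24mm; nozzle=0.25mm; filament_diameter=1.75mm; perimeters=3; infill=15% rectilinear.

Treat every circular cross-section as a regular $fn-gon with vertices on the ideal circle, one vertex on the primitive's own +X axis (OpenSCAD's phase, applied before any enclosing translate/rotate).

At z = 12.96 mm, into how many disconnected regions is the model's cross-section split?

1

At z = 12.96 mm: the r=2.5 cylinder gives a regular 8-gon of circumradius 2.5 (constant along its height). The result has 1 disconnected region.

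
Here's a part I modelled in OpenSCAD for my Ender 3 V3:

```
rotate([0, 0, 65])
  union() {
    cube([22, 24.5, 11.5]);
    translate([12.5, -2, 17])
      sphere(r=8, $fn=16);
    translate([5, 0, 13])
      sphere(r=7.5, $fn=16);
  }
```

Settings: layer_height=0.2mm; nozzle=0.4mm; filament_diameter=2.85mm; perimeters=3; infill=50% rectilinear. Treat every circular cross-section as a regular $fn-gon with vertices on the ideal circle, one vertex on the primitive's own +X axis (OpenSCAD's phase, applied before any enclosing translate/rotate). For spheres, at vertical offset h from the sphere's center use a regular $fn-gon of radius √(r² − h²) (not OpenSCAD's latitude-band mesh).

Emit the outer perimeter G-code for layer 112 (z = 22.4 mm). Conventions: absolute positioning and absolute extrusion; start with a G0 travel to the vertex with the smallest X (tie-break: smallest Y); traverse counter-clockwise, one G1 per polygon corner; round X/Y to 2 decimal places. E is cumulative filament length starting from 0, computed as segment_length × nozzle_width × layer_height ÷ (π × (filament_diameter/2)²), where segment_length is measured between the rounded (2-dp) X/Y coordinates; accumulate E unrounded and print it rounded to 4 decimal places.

At z = 22.4 mm: the cube does not reach this height (z outside [0, 11.5]); the sphere at (12.5, -2): section is a regular 16-gon, circumradius = √(r²−h²) = √(8²−5.4²) = 5.903; the sphere at (5, 0) is absent (|z−center|=9.400 > r=7.5); Merging all regions: only the r=8 sphere at (12.5, -2) is present, so the union is just that shape — 1 connected region; (whole slice rotated 65° about Z — lengths, areas and connectivity unchanged). The outline is a single polygon with 16 vertices. Extrusion per mm of travel: 0.4 × 0.2 / (π × 1.425²) = 0.012540. Accumulating E over each segment gives final E = 0.4620.

G0 X1.20 Y10.74 Z22.40
G1 X1.55 Y8.46 E0.0289
G1 X2.74 Y6.50 E0.0577
G1 X4.60 Y5.13 E0.0867
G1 X6.84 Y4.59 E0.1155
G1 X9.11 Y4.94 E0.1443
G1 X11.08 Y6.13 E0.1732
G1 X12.44 Y7.99 E0.2021
G1 X12.99 Y10.23 E0.2310
G1 X12.64 Y12.50 E0.2598
G1 X11.45 Y14.47 E0.2887
G1 X9.59 Y15.83 E0.3176
G1 X7.35 Y16.38 E0.3465
G1 X5.08 Y16.03 E0.3753
G1 X3.11 Y14.84 E0.4042
G1 X1.75 Y12.98 E0.4331
G1 X1.20 Y10.74 E0.4620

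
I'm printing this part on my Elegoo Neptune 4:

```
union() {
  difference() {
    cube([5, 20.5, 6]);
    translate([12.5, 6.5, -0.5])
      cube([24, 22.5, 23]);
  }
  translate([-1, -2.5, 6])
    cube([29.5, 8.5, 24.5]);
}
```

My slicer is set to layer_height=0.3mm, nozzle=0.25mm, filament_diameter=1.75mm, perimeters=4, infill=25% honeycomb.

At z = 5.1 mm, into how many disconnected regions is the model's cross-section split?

1

At z = 5.1 mm: the 5×20.5 cube contributes its full rectangle; the 24×22.5 cube at (12.5, 6.5) contributes its full rectangle; After the difference (first − rest): starting from the 5×20.5 cube, the 24×22.5 cube at (12.5, 6.5) misses the remaining region (no effect) — 1 connected region; the cube at (-1, -2.5) does not reach this height (z outside [6, 30.5]); Merging all regions: only that combined region is present, so the union is just that shape — 1 connected region. The result has 1 disconnected region.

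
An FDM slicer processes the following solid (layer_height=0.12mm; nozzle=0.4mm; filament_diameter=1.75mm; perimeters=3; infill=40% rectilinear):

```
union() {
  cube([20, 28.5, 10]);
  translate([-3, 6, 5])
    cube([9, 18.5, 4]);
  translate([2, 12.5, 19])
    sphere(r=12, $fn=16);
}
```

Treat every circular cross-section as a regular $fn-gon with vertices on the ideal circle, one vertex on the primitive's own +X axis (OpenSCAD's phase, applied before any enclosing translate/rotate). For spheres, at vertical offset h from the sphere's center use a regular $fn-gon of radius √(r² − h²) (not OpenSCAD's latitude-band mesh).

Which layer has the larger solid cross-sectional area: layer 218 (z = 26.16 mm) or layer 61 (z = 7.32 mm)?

layer 61 (z = 7.32 mm)

Layer 218 (z = 26.16): the cube does not reach this height (z outside [0, 10]); the cube at (-3, 6) is absent (z outside [5, 9]); the sphere at (2, 12.5): section is a regular 16-gon, circumradius = √(r²−h²) = √(12²−7.16²) = 9.630 (area = (16/2)·9.630²·sin(360°/16) = 283.90 mm²); Combining (union): only the r=12 sphere at (2, 12.5) is present, so the union is just that shape — area = 283.90 mm². So its area = 283.90 mm². Layer 61 (z = 7.32): the cube is present — its section is the full 20×28.5 rectangle (area 570.00 mm²); the cube at (-3, 6) (footprint 9×18.5) is included at this height (area 166.50 mm²); the r=12 sphere at (2, 12.5) contributes a regular 16-gon of circumradius √(12²−11.68²) = 2.753 (area = (16/2)·2.753²·sin(360°/16) = 23.20 mm²); Taking the union: the regions partially overlap — summed areas 759.70 mm² minus the doubly-counted overlap 134.20 mm² gives 625.50 mm² — area = 625.50 mm². So its area = 625.50 mm². Layer 61 is larger (625.50 vs 283.90 mm²).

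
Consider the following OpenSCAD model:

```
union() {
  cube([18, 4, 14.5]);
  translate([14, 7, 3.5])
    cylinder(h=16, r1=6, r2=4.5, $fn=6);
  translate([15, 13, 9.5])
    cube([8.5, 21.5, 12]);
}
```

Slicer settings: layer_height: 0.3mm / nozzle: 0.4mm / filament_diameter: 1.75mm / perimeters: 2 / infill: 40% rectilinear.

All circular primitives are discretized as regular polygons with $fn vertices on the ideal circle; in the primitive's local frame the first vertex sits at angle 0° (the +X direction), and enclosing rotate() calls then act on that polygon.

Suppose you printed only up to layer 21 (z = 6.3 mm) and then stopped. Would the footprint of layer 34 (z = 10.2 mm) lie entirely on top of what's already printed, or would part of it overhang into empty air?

Compare the two slices. At z = 6.3: the cube is present — its section is the full 18×4 rectangle (area 72.00 mm²); the cone at (14, 7) (r1=6→r2=4.5) has section circumradius 5.737 here — a regular 6-gon (area = (6/2)·5.737²·sin(360°/6) = 85.53 mm²); the cube at (15, 13) is not intersected at this z (z outside [9.5, 21.5]); Taking the union: the regions partially overlap — summed areas 157.53 mm² minus the doubly-counted overlap 13.53 mm² gives 143.99 mm² — area = 143.99 mm². At z = 10.2: the cube (footprint 18×4) is included at this height (area 72.00 mm²); the cone at (14, 7) contributes a regular 6-gon of circumradius 5.372 (interpolated between r1=6 and r2=4.5 at t=0.419) (area = (6/2)·5.372²·sin(360°/6) = 74.97 mm²); the cube at (15, 13) (footprint 8.5×21.5) is included at this height (area 182.75 mm²); Taking the union: the regions partially overlap — summed areas 329.72 mm² minus the doubly-counted overlap 10.45 mm² gives 319.27 mm² — area = 319.27 mm². Checking containment: at z = 10.2 the cross-section extends beyond the z = 6.3 cross-section by about 182.75 mm².

part overhangs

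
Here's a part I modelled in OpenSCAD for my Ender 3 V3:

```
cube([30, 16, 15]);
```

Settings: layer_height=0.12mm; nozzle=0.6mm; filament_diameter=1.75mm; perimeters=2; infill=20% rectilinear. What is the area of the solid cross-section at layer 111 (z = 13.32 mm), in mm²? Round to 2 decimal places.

At z = 13.32 mm: the 30×16 cube contributes its full rectangle (area 480.00 mm²). Overall, the cross-section is a single solid region. Net area = 480.00 mm².

480.00 mm²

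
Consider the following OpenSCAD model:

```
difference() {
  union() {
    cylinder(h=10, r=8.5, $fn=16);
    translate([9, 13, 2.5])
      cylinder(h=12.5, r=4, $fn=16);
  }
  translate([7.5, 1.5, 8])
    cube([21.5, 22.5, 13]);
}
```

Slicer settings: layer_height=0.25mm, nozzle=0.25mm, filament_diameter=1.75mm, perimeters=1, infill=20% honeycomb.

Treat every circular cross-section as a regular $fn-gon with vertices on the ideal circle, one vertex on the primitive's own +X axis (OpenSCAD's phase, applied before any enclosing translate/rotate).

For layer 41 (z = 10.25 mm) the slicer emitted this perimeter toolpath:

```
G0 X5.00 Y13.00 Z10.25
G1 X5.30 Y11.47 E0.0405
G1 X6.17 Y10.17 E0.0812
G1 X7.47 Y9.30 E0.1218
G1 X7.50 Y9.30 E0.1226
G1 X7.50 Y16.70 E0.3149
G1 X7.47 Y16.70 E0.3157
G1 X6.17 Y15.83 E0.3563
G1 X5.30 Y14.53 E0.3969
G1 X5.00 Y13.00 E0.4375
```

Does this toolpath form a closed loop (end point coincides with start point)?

yes

Start point (G0): (5.00, 13.00). End point (last G1): the path returns to the start — closed.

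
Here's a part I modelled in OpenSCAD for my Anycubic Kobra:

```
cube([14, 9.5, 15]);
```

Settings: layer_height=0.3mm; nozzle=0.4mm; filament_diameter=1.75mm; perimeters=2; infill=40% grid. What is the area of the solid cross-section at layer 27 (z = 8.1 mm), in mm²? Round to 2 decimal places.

At z = 8.1 mm: the cube (footprint 14×9.5) is included at this height (area 133.00 mm²). Overall, the cross-section is a single solid region. Net area = 133.00 mm².

133.00 mm²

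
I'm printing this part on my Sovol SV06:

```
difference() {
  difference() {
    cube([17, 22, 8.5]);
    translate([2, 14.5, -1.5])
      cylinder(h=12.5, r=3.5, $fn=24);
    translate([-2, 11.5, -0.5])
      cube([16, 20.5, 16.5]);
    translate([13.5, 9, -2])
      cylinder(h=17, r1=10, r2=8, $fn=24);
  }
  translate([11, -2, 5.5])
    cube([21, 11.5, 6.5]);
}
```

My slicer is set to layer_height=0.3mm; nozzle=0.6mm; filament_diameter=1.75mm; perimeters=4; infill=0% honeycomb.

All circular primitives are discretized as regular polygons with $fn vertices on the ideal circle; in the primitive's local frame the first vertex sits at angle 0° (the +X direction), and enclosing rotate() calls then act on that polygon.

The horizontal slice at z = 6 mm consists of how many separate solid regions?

2

At z = 6 mm: the 17×22 cube contributes its full rectangle; the r=3.5 cylinder at (2, 14.5) gives a regular 24-gon of circumradius 3.5 (constant along its height); the cube at (-2, 11.5) (footprint 16×20.5) is included at this height; the cone at (13.5, 9) (r1=10→r2=8) has section circumradius 9.059 here — a regular 24-gon; After the difference (first − rest): starting from the 17×22 cube, the r=3.5 cylinder at (2, 14.5) partially overlaps it — only the 32.14 mm² overlap (of its 38.05 mm²) is removed, clipping the outline; the 16×20.5 cube at (-2, 11.5) partially overlaps it — only the 116.01 mm² overlap (of its 328.00 mm²) is removed, clipping the outline; the cone at (13.5, 9) partially overlaps it — only the 144.08 mm² overlap (of its 254.87 mm²) is removed, clipping the outline — 3 connected regions; the cube at (11, -2) is present — its section is the full 21×11.5 rectangle; After the difference (first − rest): starting from the result so far, the 21×11.5 cube at (11, -2) partially overlaps it — only the 1.08 mm² overlap (of its 241.50 mm²) is removed, clipping the outline — 2 connected regions. The result has 2 disconnected regions.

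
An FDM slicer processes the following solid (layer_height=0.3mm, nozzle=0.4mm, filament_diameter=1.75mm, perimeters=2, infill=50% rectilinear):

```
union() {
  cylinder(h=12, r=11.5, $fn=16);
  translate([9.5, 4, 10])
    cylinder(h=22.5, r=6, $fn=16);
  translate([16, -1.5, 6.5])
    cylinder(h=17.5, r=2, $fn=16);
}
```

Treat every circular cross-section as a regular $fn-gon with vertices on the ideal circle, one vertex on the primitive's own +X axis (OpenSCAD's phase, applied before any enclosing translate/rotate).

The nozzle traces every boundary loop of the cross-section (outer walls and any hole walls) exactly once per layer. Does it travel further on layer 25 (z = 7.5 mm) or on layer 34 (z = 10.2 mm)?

layer 34 (z = 10.2 mm)

Layer 25 (z = 7.5): the r=11.5 cylinder gives a regular 16-gon of circumradius 11.5 (constant along its height) (perimeter = 2·16·11.500·sin(180°/16) = 71.79 mm); the cylinder at (9.5, 4) does not reach this height (z outside [10, 32.5]); the cylinder at (16, -1.5): section is a regular 16-gon, circumradius r=2 (perimeter = 2·16·2.000·sin(180°/16) = 12.49 mm); Taking the union: the 2 present regions are separate (no shared area or edge), so areas and boundary lengths simply add and each stays a separate island — boundary = 84.28 mm. So its perimeter = 84.28 mm. Layer 34 (z = 10.2): the r=11.5 cylinder contributes a regular 16-gon of circumradius 11.5 (perimeter = 2·16·11.500·sin(180°/16) = 71.79 mm); the r=6 cylinder at (9.5, 4) contributes a regular 16-gon of circumradius 6 (perimeter = 2·16·6.000·sin(180°/16) = 37.46 mm); the r=2 cylinder at (16, -1.5) gives a regular 16-gon of circumradius 2 (constant along its height) (perimeter = 2·16·2.000·sin(180°/16) = 12.49 mm); Combining (union): the regions partially overlap (shared area 61.15 mm²), so the edge portions inside another operand are dropped and the merged outline is re-measured after clipping — boundary = 91.86 mm. So its perimeter = 91.86 mm. Layer 34 is larger (91.86 vs 84.28 mm).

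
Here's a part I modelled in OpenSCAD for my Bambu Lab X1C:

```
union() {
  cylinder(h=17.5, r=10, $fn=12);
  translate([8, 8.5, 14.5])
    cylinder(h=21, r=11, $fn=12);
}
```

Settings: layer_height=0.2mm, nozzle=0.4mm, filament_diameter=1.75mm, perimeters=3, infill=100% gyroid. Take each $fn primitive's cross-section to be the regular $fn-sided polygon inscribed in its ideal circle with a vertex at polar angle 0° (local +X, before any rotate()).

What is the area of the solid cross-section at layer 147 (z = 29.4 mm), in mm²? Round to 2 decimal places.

363.00 mm²

At z = 29.4 mm: the cylinder is absent (z outside [0, 17.5]); the r=11 cylinder at (8, 8.5) contributes a regular 12-gon of circumradius 11 (area = (12/2)·11.000²·sin(360°/12) = 363.00 mm²); Combining (union): only the r=11 cylinder at (8, 8.5) is present, so the union is just that shape — area = 363.00 mm². Overall, the cross-section is a single solid region. Net area = 363.00 mm².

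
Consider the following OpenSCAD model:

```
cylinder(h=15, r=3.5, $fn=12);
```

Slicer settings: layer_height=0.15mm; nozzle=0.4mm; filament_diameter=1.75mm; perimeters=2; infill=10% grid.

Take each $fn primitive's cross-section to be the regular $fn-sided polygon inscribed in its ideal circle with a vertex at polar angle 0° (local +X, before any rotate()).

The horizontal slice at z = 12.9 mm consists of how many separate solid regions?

1

At z = 12.9 mm: the r=3.5 cylinder contributes a regular 12-gon of circumradius 3.5. The result has 1 disconnected region.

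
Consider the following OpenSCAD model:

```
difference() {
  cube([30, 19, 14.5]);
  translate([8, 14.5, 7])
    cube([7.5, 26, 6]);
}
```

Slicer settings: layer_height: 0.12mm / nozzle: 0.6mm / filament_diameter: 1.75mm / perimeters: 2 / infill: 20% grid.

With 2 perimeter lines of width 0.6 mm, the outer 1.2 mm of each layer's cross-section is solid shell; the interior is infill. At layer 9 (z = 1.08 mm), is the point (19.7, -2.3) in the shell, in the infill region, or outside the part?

At z = 1.08 mm: the cube (footprint 30×19) is included at this height; the cube at (8, 14.5) is not intersected at this z (z outside [7, 13]); Subtracting the remaining from the first: none of the subtracted shapes is present at this height, so the 30×19 cube is unchanged — 1 connected region. Overall, the cross-section is a single solid region. The nearest boundary edge runs (0.00, 0.00)→(30.00, 0.00); distance from the point to it = 2.30 mm. The point is not inside any of the regions above, so it lies outside the cross-section (2.30 mm from the nearest boundary).

outside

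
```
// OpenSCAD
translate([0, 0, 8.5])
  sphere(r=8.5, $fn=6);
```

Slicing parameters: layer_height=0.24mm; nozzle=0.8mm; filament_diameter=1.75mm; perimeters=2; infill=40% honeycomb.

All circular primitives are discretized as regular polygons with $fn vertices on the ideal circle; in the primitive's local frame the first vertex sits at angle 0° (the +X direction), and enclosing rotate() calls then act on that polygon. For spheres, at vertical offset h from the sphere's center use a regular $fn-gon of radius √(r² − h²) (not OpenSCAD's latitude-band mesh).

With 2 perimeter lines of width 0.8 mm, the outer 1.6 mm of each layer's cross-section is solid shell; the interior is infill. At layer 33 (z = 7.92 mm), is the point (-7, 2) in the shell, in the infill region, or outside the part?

At z = 7.92 mm: the r=8.5 sphere contributes a regular 6-gon of circumradius √(8.5²−0.58²) = 8.480. Overall, the cross-section is a single solid region. The nearest boundary edge runs (-4.24, 7.34)→(-8.48, 0.00); distance from the point to it = 0.28 mm. The point is inside the cross-section, 0.28 mm from the nearest boundary — within the 1.6 mm shell band (2 × 0.8).

shell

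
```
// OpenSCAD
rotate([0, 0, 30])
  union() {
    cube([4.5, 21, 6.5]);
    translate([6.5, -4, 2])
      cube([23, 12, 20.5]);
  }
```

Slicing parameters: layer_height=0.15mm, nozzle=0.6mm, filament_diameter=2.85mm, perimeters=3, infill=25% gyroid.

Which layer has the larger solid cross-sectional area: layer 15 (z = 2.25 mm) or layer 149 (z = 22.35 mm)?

layer 15 (z = 2.25 mm)

Layer 15 (z = 2.25): the cube (footprint 4.5×21) is included at this height (area 94.50 mm²); the cube at (6.5, -4) (footprint 23×12) is included at this height (area 276.00 mm²); Taking the union: the 2 present regions are separate (no shared area or edge), so areas and boundary lengths simply add and each stays a separate island — area = 370.50 mm²; (whole slice rotated 30° about Z — lengths, areas and connectivity unchanged). So its area = 370.50 mm². Layer 149 (z = 22.35): the cube is absent (z outside [0, 6.5]); the cube at (6.5, -4) is present — its section is the full 23×12 rectangle (area 276.00 mm²); Taking the union: only the 23×12 cube at (6.5, -4) is present, so the union is just that shape — area = 276.00 mm²; (whole slice rotated 30° about Z — lengths, areas and connectivity unchanged). So its area = 276.00 mm². Layer 15 is larger (370.50 vs 276.00 mm²).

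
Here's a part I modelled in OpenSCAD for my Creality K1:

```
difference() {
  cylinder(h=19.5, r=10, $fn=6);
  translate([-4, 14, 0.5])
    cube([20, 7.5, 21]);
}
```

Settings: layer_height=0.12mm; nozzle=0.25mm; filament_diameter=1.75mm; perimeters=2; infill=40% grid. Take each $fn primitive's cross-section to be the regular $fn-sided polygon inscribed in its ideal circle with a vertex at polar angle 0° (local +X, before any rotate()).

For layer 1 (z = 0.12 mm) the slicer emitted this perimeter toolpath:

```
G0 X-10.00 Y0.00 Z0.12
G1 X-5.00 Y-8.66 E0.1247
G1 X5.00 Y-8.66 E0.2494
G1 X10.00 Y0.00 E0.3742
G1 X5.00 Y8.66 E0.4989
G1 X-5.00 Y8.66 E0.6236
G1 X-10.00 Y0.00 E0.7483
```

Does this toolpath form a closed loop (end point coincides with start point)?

Start point (G0): (-10.00, 0.00). End point (last G1): the path returns to the start — closed.

yes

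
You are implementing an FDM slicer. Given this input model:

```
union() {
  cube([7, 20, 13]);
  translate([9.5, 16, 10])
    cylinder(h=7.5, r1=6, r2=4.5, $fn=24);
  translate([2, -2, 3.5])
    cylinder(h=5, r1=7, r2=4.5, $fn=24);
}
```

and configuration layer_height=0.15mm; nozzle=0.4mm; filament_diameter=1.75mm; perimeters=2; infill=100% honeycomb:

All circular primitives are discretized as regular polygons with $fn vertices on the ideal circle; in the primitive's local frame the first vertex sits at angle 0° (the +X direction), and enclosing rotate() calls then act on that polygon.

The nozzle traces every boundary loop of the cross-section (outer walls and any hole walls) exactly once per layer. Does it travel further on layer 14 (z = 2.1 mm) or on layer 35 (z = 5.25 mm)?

Layer 14 (z = 2.1): the cube is present — its section is the full 7×20 rectangle (perimeter 54.00 mm); the cone at (9.5, 16) is absent (z outside [10, 17.5]); the cone at (2, -2) is absent (z outside [3.5, 8.5]); Taking the union: only the 7×20 cube is present, so the union is just that shape — boundary = 54.00 mm. So its perimeter = 54.00 mm. Layer 35 (z = 5.25): the cube is present — its section is the full 7×20 rectangle (perimeter 54.00 mm); the cone at (9.5, 16) does not reach this height (z outside [10, 17.5]); the cone at (2, -2): at t=0.350 of its height the radius interpolates to r₁+(r₂−r₁)t = 6.125, giving a regular 24-gon of that circumradius (perimeter = 2·24·6.125·sin(180°/24) = 38.37 mm); Merging all regions: the regions partially overlap (shared area 24.51 mm²), so the edge portions inside another operand are dropped and the merged outline is re-measured after clipping — boundary = 72.23 mm. So its perimeter = 72.23 mm. Layer 35 is larger (72.23 vs 54.00 mm).

layer 35 (z = 5.25 mm)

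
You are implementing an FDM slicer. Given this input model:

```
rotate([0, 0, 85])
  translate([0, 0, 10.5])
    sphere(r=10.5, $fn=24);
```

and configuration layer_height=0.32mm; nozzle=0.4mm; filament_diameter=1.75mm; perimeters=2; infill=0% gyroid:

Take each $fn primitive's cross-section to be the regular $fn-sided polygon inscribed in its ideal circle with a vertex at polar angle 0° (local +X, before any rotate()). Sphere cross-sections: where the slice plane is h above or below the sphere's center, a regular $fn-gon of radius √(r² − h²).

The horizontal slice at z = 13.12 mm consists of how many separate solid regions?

At z = 13.12 mm: the sphere: section is a regular 24-gon, circumradius = √(r²−h²) = √(10.5²−2.62²) = 10.168; (rotated 85° about Z; rotation is an isometry so areas/perimeters/island counts are preserved). The result has 1 disconnected region.

1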